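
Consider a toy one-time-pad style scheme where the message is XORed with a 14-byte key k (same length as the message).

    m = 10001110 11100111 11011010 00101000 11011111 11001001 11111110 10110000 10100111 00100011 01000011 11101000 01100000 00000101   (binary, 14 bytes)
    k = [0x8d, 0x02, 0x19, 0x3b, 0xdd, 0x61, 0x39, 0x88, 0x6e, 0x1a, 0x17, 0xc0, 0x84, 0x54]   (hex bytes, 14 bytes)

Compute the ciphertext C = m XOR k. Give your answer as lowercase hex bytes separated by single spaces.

byte 0: 142 ^ 141 =   3
byte 1: 231 ^   2 = 229
byte 2: 218 ^  25 = 195
byte 3:  40 ^  59 =  19
byte 4: 223 ^ 221 =   2
byte 5: 201 ^  97 = 168
byte 6: 254 ^  57 = 199
byte 7: 176 ^ 136 =  56
byte 8: 167 ^ 110 = 201
byte 9:  35 ^  26 =  57
byte 10:  67 ^  23 =  84
byte 11: 232 ^ 192 =  40
byte 12:  96 ^ 132 = 228
byte 13:   5 ^  84 =  81

03 e5 c3 13 02 a8 c7 38 c9 39 54 28 e4 51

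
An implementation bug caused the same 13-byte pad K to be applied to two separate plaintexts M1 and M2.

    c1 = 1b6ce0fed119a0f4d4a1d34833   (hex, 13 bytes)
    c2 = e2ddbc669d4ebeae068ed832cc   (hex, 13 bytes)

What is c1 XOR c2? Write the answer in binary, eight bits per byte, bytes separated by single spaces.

c1 ⊕ c2 = (M1 ⊕ K) ⊕ (M2 ⊕ K) = M1 ⊕ M2 — the shared key cancels under XOR.
1b XOR e2 = f9
6c XOR dd = b1
e0 XOR bc = 5c
fe XOR 66 = 98
d1 XOR 9d = 4c
19 XOR 4e = 57
a0 XOR be = 1e
f4 XOR ae = 5a
d4 XOR 06 = d2
a1 XOR 8e = 2f
d3 XOR d8 = 0b
48 XOR 32 = 7a
33 XOR cc = ff

11111001 10110001 01011100 10011000 01001100 01010111 00011110 01011010 11010010 00101111 00001011 01111010 11111111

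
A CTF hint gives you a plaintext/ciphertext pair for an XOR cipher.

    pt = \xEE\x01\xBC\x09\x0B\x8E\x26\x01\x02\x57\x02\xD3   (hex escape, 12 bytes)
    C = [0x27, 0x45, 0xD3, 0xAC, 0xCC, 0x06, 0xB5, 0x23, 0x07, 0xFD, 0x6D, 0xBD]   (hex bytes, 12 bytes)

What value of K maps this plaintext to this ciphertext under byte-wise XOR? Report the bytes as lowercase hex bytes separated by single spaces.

Since C = pt ⊕ K, XORing both sides with pt gives K = pt ⊕ C.
11101110 xor 00100111 = 11001001
00000001 xor 01000101 = 01000100
10111100 xor 11010011 = 01101111
00001001 xor 10101100 = 10100101
00001011 xor 11001100 = 11000111
10001110 xor 00000110 = 10001000
00100110 xor 10110101 = 10010011
00000001 xor 00100011 = 00100010
00000010 xor 00000111 = 00000101
01010111 xor 11111101 = 10101010
00000010 xor 01101101 = 01101111
11010011 xor 10111101 = 01101110

c9 44 6f a5 c7 88 93 22 05 aa 6f 6e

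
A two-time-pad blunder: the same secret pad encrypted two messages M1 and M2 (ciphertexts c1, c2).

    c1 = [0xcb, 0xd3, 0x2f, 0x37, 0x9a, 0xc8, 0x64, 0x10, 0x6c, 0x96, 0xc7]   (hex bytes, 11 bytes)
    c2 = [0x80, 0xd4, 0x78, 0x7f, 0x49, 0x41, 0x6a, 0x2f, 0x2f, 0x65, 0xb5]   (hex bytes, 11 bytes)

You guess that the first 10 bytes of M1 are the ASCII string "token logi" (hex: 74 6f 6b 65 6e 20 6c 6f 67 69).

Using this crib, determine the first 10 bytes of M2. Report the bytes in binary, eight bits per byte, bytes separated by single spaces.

First, c1 ⊕ c2 = (M1 ⊕ K) ⊕ (M2 ⊕ K) = M1 ⊕ M2, so the key drops out. Then M2 = (M1 ⊕ M2) ⊕ M1 over the first 10 bytes.
byte 0: (cb ^ 80) ^ 74 = 4b ^ 74 = 3f
byte 1: (d3 ^ d4) ^ 6f = 07 ^ 6f = 68
byte 2: (2f ^ 78) ^ 6b = 57 ^ 6b = 3c
byte 3: (37 ^ 7f) ^ 65 = 48 ^ 65 = 2d
byte 4: (9a ^ 49) ^ 6e = d3 ^ 6e = bd
byte 5: (c8 ^ 41) ^ 20 = 89 ^ 20 = a9
byte 6: (64 ^ 6a) ^ 6c = 0e ^ 6c = 62
byte 7: (10 ^ 2f) ^ 6f = 3f ^ 6f = 50
byte 8: (6c ^ 2f) ^ 67 = 43 ^ 67 = 24
byte 9: (96 ^ 65) ^ 69 = f3 ^ 69 = 9a

00111111 01101000 00111100 00101101 10111101 10101001 01100010 01010000 00100100 10011010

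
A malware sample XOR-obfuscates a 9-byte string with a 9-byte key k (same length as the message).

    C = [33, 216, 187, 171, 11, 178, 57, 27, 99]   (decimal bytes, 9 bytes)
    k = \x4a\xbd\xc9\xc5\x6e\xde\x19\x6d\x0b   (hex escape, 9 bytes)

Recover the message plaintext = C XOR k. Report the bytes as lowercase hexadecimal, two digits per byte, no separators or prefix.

6b65726e656c207668

21 ^ 4a = 6b
d8 ^ bd = 65
bb ^ c9 = 72
ab ^ c5 = 6e
0b ^ 6e = 65
b2 ^ de = 6c
39 ^ 19 = 20
1b ^ 6d = 76
63 ^ 0b = 68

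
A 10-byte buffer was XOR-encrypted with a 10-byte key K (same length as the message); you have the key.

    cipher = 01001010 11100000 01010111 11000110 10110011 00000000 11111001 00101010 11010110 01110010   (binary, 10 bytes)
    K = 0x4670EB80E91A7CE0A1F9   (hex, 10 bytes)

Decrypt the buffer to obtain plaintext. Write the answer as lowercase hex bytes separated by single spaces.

0c 90 bc 46 5a 1a 85 ca 77 8b

4a xor 46 = 0c
e0 xor 70 = 90
57 xor eb = bc
c6 xor 80 = 46
b3 xor e9 = 5a
00 xor 1a = 1a
f9 xor 7c = 85
2a xor e0 = ca
d6 xor a1 = 77
72 xor f9 = 8b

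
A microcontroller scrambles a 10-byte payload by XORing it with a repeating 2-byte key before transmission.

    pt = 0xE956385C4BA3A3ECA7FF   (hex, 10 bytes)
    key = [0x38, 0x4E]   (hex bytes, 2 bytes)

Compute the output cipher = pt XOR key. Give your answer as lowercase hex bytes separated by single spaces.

The 2-byte key repeats, so the effective keystream is 38 4e 38 4e 38 4e 38 4e 38 4e.
byte 0: 11101001 ⊕ 00111000 = 11010001
byte 1: 01010110 ⊕ 01001110 = 00011000
byte 2: 00111000 ⊕ 00111000 = 00000000
byte 3: 01011100 ⊕ 01001110 = 00010010
byte 4: 01001011 ⊕ 00111000 = 01110011
byte 5: 10100011 ⊕ 01001110 = 11101101
byte 6: 10100011 ⊕ 00111000 = 10011011
byte 7: 11101100 ⊕ 01001110 = 10100010
byte 8: 10100111 ⊕ 00111000 = 10011111
byte 9: 11111111 ⊕ 01001110 = 10110001

d1 18 00 12 73 ed 9b a2 9f b1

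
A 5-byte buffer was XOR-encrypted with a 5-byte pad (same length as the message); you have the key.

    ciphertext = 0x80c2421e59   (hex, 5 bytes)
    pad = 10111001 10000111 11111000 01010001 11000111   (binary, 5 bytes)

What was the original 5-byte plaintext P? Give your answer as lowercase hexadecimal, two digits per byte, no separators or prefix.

3945ba4f9e

byte 0: 80 XOR b9 = 39
byte 1: c2 XOR 87 = 45
byte 2: 42 XOR f8 = ba
byte 3: 1e XOR 51 = 4f
byte 4: 59 XOR c7 = 9e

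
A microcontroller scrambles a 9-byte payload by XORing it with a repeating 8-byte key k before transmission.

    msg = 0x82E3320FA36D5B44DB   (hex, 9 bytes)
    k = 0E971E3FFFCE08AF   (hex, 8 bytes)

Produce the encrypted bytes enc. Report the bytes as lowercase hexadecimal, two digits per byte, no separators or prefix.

8c742c305ca353ebd5

The 8-byte key repeats, so the effective keystream is 0e 97 1e 3f ff ce 08 af 0e.
byte 0: 82 xor 0e = 8c
byte 1: e3 xor 97 = 74
byte 2: 32 xor 1e = 2c
byte 3: 0f xor 3f = 30
byte 4: a3 xor ff = 5c
byte 5: 6d xor ce = a3
byte 6: 5b xor 08 = 53
byte 7: 44 xor af = eb
byte 8: db xor 0e = d5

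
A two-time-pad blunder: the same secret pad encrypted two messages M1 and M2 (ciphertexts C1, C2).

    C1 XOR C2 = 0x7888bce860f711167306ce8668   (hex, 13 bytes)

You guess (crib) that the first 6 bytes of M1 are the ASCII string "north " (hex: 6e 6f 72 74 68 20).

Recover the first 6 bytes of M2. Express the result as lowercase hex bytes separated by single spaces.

16 e7 ce 9c 08 d7

Since C1 ⊕ C2 = M1 ⊕ M2, XORing with the guessed M1 bytes yields the corresponding M2 bytes: M2 = (C1 ⊕ C2) ⊕ M1.
120 ⊕ 110 =  22
136 ⊕ 111 = 231
188 ⊕ 114 = 206
232 ⊕ 116 = 156
 96 ⊕ 104 =   8
247 ⊕  32 = 215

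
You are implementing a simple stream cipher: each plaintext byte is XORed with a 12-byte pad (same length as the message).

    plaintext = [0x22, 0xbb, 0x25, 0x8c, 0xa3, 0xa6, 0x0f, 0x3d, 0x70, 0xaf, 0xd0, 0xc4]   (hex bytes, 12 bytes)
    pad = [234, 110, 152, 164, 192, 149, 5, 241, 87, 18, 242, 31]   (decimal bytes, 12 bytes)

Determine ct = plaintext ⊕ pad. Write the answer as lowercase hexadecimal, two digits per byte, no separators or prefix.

00100010 XOR 11101010 = 11001000
10111011 XOR 01101110 = 11010101
00100101 XOR 10011000 = 10111101
10001100 XOR 10100100 = 00101000
10100011 XOR 11000000 = 01100011
10100110 XOR 10010101 = 00110011
00001111 XOR 00000101 = 00001010
00111101 XOR 11110001 = 11001100
01110000 XOR 01010111 = 00100111
10101111 XOR 00010010 = 10111101
11010000 XOR 11110010 = 00100010
11000100 XOR 00011111 = 11011011

c8d5bd2863330acc27bd22db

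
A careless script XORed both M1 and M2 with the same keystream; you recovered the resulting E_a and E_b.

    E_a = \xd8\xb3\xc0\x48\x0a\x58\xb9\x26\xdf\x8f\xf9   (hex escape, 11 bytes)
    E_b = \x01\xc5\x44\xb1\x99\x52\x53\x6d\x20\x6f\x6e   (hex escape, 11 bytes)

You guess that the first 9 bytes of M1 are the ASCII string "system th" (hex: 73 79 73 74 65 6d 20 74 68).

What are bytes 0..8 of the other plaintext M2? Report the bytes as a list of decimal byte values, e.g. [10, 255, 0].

[170, 15, 247, 141, 246, 103, 202, 63, 151]

First, E_a ⊕ E_b = (M1 ⊕ K) ⊕ (M2 ⊕ K) = M1 ⊕ M2, so the key drops out. Then M2 = (M1 ⊕ M2) ⊕ M1 over the first 9 bytes.
byte 0: (d8 XOR 01) XOR 73 = d9 XOR 73 = aa
byte 1: (b3 XOR c5) XOR 79 = 76 XOR 79 = 0f
byte 2: (c0 XOR 44) XOR 73 = 84 XOR 73 = f7
byte 3: (48 XOR b1) XOR 74 = f9 XOR 74 = 8d
byte 4: (0a XOR 99) XOR 65 = 93 XOR 65 = f6
byte 5: (58 XOR 52) XOR 6d = 0a XOR 6d = 67
byte 6: (b9 XOR 53) XOR 20 = ea XOR 20 = ca
byte 7: (26 XOR 6d) XOR 74 = 4b XOR 74 = 3f
byte 8: (df XOR 20) XOR 68 = ff XOR 68 = 97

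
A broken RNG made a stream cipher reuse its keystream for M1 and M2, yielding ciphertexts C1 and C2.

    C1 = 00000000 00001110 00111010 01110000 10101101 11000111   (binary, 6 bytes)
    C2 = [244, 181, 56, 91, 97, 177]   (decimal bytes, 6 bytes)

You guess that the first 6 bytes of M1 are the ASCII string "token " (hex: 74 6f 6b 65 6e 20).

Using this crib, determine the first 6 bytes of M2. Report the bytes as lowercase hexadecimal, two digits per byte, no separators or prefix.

First, C1 ⊕ C2 = (M1 ⊕ K) ⊕ (M2 ⊕ K) = M1 ⊕ M2, so the key drops out. Then M2 = (M1 ⊕ M2) ⊕ M1 over the first 6 bytes.
byte 0: (00 XOR f4) XOR 74 = f4 XOR 74 = 80
byte 1: (0e XOR b5) XOR 6f = bb XOR 6f = d4
byte 2: (3a XOR 38) XOR 6b = 02 XOR 6b = 69
byte 3: (70 XOR 5b) XOR 65 = 2b XOR 65 = 4e
byte 4: (ad XOR 61) XOR 6e = cc XOR 6e = a2
byte 5: (c7 XOR b1) XOR 20 = 76 XOR 20 = 56

80d4694ea256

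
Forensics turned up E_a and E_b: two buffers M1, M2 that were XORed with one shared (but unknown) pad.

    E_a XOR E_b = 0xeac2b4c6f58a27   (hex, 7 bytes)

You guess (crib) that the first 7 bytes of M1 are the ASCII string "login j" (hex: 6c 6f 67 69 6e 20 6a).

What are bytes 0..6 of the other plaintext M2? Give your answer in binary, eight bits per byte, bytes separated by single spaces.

10000110 10101101 11010011 10101111 10011011 10101010 01001101

Since E_a ⊕ E_b = M1 ⊕ M2, XORing with the guessed M1 bytes yields the corresponding M2 bytes: M2 = (E_a ⊕ E_b) ⊕ M1.
ea XOR 6c = 86
c2 XOR 6f = ad
b4 XOR 67 = d3
c6 XOR 69 = af
f5 XOR 6e = 9b
8a XOR 20 = aa
27 XOR 6a = 4d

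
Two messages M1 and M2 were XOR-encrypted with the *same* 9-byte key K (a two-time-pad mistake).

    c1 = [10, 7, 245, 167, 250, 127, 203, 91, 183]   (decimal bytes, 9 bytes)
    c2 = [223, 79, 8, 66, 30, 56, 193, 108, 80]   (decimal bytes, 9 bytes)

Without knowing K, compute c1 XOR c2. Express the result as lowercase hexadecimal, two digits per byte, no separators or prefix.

d548fde5e4470a37e7

c1 ⊕ c2 = (M1 ⊕ K) ⊕ (M2 ⊕ K) = M1 ⊕ M2 — the shared key cancels under XOR.
0a ^ df = d5
07 ^ 4f = 48
f5 ^ 08 = fd
a7 ^ 42 = e5
fa ^ 1e = e4
7f ^ 38 = 47
cb ^ c1 = 0a
5b ^ 6c = 37
b7 ^ 50 = e7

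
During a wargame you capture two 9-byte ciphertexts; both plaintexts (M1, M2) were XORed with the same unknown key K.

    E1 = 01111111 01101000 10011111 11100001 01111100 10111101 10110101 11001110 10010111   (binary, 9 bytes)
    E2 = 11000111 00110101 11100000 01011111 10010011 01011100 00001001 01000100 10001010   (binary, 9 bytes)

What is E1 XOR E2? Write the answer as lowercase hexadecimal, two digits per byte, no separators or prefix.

b85d7fbeefe1bc8a1d

E1 ⊕ E2 = (M1 ⊕ K) ⊕ (M2 ⊕ K) = M1 ⊕ M2 — the shared key cancels under XOR.
byte 0: 01111111 ^ 11000111 = 10111000
byte 1: 01101000 ^ 00110101 = 01011101
byte 2: 10011111 ^ 11100000 = 01111111
byte 3: 11100001 ^ 01011111 = 10111110
byte 4: 01111100 ^ 10010011 = 11101111
byte 5: 10111101 ^ 01011100 = 11100001
byte 6: 10110101 ^ 00001001 = 10111100
byte 7: 11001110 ^ 01000100 = 10001010
byte 8: 10010111 ^ 10001010 = 00011101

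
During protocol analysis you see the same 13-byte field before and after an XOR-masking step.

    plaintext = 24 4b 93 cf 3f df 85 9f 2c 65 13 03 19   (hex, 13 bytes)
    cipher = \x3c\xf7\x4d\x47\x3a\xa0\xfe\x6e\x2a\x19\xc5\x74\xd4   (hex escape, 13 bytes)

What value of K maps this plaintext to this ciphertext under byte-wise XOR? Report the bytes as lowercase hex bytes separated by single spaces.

18 bc de 88 05 7f 7b f1 06 7c d6 77 cd

Since cipher = plaintext ⊕ K, XORing both sides with plaintext gives K = plaintext ⊕ cipher.
00100100 XOR 00111100 = 00011000
01001011 XOR 11110111 = 10111100
10010011 XOR 01001101 = 11011110
11001111 XOR 01000111 = 10001000
00111111 XOR 00111010 = 00000101
11011111 XOR 10100000 = 01111111
10000101 XOR 11111110 = 01111011
10011111 XOR 01101110 = 11110001
00101100 XOR 00101010 = 00000110
01100101 XOR 00011001 = 01111100
00010011 XOR 11000101 = 11010110
00000011 XOR 01110100 = 01110111
00011001 XOR 11010100 = 11001101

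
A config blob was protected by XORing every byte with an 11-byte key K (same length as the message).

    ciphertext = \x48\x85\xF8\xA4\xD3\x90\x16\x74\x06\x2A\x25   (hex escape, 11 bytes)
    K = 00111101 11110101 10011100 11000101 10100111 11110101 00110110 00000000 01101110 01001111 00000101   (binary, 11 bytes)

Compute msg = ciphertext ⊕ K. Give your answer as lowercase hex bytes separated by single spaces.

75 70 64 61 74 65 20 74 68 65 20

48 ^ 3d = 75
85 ^ f5 = 70
f8 ^ 9c = 64
a4 ^ c5 = 61
d3 ^ a7 = 74
90 ^ f5 = 65
16 ^ 36 = 20
74 ^ 00 = 74
06 ^ 6e = 68
2a ^ 4f = 65
25 ^ 05 = 20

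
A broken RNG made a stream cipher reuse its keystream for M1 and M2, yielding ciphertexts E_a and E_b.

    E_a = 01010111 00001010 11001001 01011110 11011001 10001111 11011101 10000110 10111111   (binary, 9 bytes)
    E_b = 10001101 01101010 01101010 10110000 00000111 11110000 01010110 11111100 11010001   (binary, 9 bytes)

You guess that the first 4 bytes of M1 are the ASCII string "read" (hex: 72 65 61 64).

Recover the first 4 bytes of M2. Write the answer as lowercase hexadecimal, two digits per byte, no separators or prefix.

a805c28a

First, E_a ⊕ E_b = (M1 ⊕ K) ⊕ (M2 ⊕ K) = M1 ⊕ M2, so the key drops out. Then M2 = (M1 ⊕ M2) ⊕ M1 over the first 4 bytes.
byte 0: (57 ⊕ 8d) ⊕ 72 = da ⊕ 72 = a8
byte 1: (0a ⊕ 6a) ⊕ 65 = 60 ⊕ 65 = 05
byte 2: (c9 ⊕ 6a) ⊕ 61 = a3 ⊕ 61 = c2
byte 3: (5e ⊕ b0) ⊕ 64 = ee ⊕ 64 = 8a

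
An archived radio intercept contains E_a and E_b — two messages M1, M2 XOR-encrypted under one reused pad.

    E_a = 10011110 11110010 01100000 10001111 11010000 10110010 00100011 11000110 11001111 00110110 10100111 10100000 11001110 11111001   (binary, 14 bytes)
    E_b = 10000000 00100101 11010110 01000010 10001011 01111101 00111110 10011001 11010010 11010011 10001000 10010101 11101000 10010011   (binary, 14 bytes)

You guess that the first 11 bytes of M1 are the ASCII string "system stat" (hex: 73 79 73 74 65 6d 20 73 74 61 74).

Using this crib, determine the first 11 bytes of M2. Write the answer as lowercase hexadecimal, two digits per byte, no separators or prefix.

First, E_a ⊕ E_b = (M1 ⊕ K) ⊕ (M2 ⊕ K) = M1 ⊕ M2, so the key drops out. Then M2 = (M1 ⊕ M2) ⊕ M1 over the first 11 bytes.
byte 0: (9e XOR 80) XOR 73 = 1e XOR 73 = 6d
byte 1: (f2 XOR 25) XOR 79 = d7 XOR 79 = ae
byte 2: (60 XOR d6) XOR 73 = b6 XOR 73 = c5
byte 3: (8f XOR 42) XOR 74 = cd XOR 74 = b9
byte 4: (d0 XOR 8b) XOR 65 = 5b XOR 65 = 3e
byte 5: (b2 XOR 7d) XOR 6d = cf XOR 6d = a2
byte 6: (23 XOR 3e) XOR 20 = 1d XOR 20 = 3d
byte 7: (c6 XOR 99) XOR 73 = 5f XOR 73 = 2c
byte 8: (cf XOR d2) XOR 74 = 1d XOR 74 = 69
byte 9: (36 XOR d3) XOR 61 = e5 XOR 61 = 84
byte 10: (a7 XOR 88) XOR 74 = 2f XOR 74 = 5b

6daec5b93ea23d2c69845b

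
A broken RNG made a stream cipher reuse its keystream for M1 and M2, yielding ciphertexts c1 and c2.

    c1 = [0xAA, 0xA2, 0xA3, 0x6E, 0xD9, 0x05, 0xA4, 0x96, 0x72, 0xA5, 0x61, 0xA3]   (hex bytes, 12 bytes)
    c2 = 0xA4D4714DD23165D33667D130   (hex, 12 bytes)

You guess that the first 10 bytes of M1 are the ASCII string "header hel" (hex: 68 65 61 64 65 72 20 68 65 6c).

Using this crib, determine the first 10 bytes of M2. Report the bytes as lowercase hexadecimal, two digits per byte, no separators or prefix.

6613b3476e46e12d21ae

First, c1 ⊕ c2 = (M1 ⊕ K) ⊕ (M2 ⊕ K) = M1 ⊕ M2, so the key drops out. Then M2 = (M1 ⊕ M2) ⊕ M1 over the first 10 bytes.
byte 0: (aa ^ a4) ^ 68 = 0e ^ 68 = 66
byte 1: (a2 ^ d4) ^ 65 = 76 ^ 65 = 13
byte 2: (a3 ^ 71) ^ 61 = d2 ^ 61 = b3
byte 3: (6e ^ 4d) ^ 64 = 23 ^ 64 = 47
byte 4: (d9 ^ d2) ^ 65 = 0b ^ 65 = 6e
byte 5: (05 ^ 31) ^ 72 = 34 ^ 72 = 46
byte 6: (a4 ^ 65) ^ 20 = c1 ^ 20 = e1
byte 7: (96 ^ d3) ^ 68 = 45 ^ 68 = 2d
byte 8: (72 ^ 36) ^ 65 = 44 ^ 65 = 21
byte 9: (a5 ^ 67) ^ 6c = c2 ^ 6c = ae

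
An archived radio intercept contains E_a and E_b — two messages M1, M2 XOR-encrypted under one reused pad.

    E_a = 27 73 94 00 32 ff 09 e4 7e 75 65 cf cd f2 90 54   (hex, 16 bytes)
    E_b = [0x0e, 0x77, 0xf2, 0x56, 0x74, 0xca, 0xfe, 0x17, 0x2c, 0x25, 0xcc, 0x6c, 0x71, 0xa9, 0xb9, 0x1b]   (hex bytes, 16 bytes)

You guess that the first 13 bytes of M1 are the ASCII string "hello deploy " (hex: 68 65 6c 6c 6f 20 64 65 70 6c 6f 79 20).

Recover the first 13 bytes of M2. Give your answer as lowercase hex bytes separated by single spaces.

First, E_a ⊕ E_b = (M1 ⊕ K) ⊕ (M2 ⊕ K) = M1 ⊕ M2, so the key drops out. Then M2 = (M1 ⊕ M2) ⊕ M1 over the first 13 bytes.
byte 0: (27 ^ 0e) ^ 68 = 29 ^ 68 = 41
byte 1: (73 ^ 77) ^ 65 = 04 ^ 65 = 61
byte 2: (94 ^ f2) ^ 6c = 66 ^ 6c = 0a
byte 3: (00 ^ 56) ^ 6c = 56 ^ 6c = 3a
byte 4: (32 ^ 74) ^ 6f = 46 ^ 6f = 29
byte 5: (ff ^ ca) ^ 20 = 35 ^ 20 = 15
byte 6: (09 ^ fe) ^ 64 = f7 ^ 64 = 93
byte 7: (e4 ^ 17) ^ 65 = f3 ^ 65 = 96
byte 8: (7e ^ 2c) ^ 70 = 52 ^ 70 = 22
byte 9: (75 ^ 25) ^ 6c = 50 ^ 6c = 3c
byte 10: (65 ^ cc) ^ 6f = a9 ^ 6f = c6
byte 11: (cf ^ 6c) ^ 79 = a3 ^ 79 = da
byte 12: (cd ^ 71) ^ 20 = bc ^ 20 = 9c

41 61 0a 3a 29 15 93 96 22 3c c6 da 9c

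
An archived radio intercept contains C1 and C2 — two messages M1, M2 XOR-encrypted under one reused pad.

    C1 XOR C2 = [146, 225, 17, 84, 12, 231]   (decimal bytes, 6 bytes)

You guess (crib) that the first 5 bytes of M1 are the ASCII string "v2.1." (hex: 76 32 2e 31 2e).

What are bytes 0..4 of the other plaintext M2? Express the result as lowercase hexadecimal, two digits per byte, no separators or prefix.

Since C1 ⊕ C2 = M1 ⊕ M2, XORing with the guessed M1 bytes yields the corresponding M2 bytes: M2 = (C1 ⊕ C2) ⊕ M1.
10010010 ^ 01110110 = 11100100
11100001 ^ 00110010 = 11010011
00010001 ^ 00101110 = 00111111
01010100 ^ 00110001 = 01100101
00001100 ^ 00101110 = 00100010

e4d33f6522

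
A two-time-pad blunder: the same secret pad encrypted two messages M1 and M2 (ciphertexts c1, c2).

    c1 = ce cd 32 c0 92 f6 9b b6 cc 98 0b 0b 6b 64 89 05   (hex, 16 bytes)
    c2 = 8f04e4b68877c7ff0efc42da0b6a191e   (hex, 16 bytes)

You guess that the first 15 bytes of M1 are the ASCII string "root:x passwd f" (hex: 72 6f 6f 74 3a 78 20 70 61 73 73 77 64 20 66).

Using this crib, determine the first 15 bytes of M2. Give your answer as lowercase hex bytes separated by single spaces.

First, c1 ⊕ c2 = (M1 ⊕ K) ⊕ (M2 ⊕ K) = M1 ⊕ M2, so the key drops out. Then M2 = (M1 ⊕ M2) ⊕ M1 over the first 15 bytes.
byte 0: (ce XOR 8f) XOR 72 = 41 XOR 72 = 33
byte 1: (cd XOR 04) XOR 6f = c9 XOR 6f = a6
byte 2: (32 XOR e4) XOR 6f = d6 XOR 6f = b9
byte 3: (c0 XOR b6) XOR 74 = 76 XOR 74 = 02
byte 4: (92 XOR 88) XOR 3a = 1a XOR 3a = 20
byte 5: (f6 XOR 77) XOR 78 = 81 XOR 78 = f9
byte 6: (9b XOR c7) XOR 20 = 5c XOR 20 = 7c
byte 7: (b6 XOR ff) XOR 70 = 49 XOR 70 = 39
byte 8: (cc XOR 0e) XOR 61 = c2 XOR 61 = a3
byte 9: (98 XOR fc) XOR 73 = 64 XOR 73 = 17
byte 10: (0b XOR 42) XOR 73 = 49 XOR 73 = 3a
byte 11: (0b XOR da) XOR 77 = d1 XOR 77 = a6
byte 12: (6b XOR 0b) XOR 64 = 60 XOR 64 = 04
byte 13: (64 XOR 6a) XOR 20 = 0e XOR 20 = 2e
byte 14: (89 XOR 19) XOR 66 = 90 XOR 66 = f6

33 a6 b9 02 20 f9 7c 39 a3 17 3a a6 04 2e f6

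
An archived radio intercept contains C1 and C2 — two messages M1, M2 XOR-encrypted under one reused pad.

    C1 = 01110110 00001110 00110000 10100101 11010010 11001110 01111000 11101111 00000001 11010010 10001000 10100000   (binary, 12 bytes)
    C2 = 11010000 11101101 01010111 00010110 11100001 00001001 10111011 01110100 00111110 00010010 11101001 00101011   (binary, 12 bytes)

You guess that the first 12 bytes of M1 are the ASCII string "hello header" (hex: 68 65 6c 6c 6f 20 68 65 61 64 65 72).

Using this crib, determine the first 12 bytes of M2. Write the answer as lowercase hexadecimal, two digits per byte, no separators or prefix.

ce860bdf5ce7abfe5ea404f9

First, C1 ⊕ C2 = (M1 ⊕ K) ⊕ (M2 ⊕ K) = M1 ⊕ M2, so the key drops out. Then M2 = (M1 ⊕ M2) ⊕ M1 over the first 12 bytes.
byte 0: (76 ^ d0) ^ 68 = a6 ^ 68 = ce
byte 1: (0e ^ ed) ^ 65 = e3 ^ 65 = 86
byte 2: (30 ^ 57) ^ 6c = 67 ^ 6c = 0b
byte 3: (a5 ^ 16) ^ 6c = b3 ^ 6c = df
byte 4: (d2 ^ e1) ^ 6f = 33 ^ 6f = 5c
byte 5: (ce ^ 09) ^ 20 = c7 ^ 20 = e7
byte 6: (78 ^ bb) ^ 68 = c3 ^ 68 = ab
byte 7: (ef ^ 74) ^ 65 = 9b ^ 65 = fe
byte 8: (01 ^ 3e) ^ 61 = 3f ^ 61 = 5e
byte 9: (d2 ^ 12) ^ 64 = c0 ^ 64 = a4
byte 10: (88 ^ e9) ^ 65 = 61 ^ 65 = 04
byte 11: (a0 ^ 2b) ^ 72 = 8b ^ 72 = f9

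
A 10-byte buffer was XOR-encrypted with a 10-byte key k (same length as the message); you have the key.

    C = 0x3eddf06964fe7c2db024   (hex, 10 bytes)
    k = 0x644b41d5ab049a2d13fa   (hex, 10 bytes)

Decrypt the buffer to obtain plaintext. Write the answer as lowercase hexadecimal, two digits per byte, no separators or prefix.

5a96b1bccffae600a3de

XOR is its own inverse, so applying the key byte-wise gives the result directly.
byte 0: 3e ⊕ 64 = 5a
byte 1: dd ⊕ 4b = 96
byte 2: f0 ⊕ 41 = b1
byte 3: 69 ⊕ d5 = bc
byte 4: 64 ⊕ ab = cf
byte 5: fe ⊕ 04 = fa
byte 6: 7c ⊕ 9a = e6
byte 7: 2d ⊕ 2d = 00
byte 8: b0 ⊕ 13 = a3
byte 9: 24 ⊕ fa = de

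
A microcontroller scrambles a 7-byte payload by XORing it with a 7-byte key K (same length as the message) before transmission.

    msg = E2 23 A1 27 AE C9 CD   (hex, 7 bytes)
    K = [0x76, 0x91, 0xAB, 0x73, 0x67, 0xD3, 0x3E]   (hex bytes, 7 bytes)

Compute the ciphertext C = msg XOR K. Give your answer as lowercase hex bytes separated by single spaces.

e2 XOR 76 = 94
23 XOR 91 = b2
a1 XOR ab = 0a
27 XOR 73 = 54
ae XOR 67 = c9
c9 XOR d3 = 1a
cd XOR 3e = f3

94 b2 0a 54 c9 1a f3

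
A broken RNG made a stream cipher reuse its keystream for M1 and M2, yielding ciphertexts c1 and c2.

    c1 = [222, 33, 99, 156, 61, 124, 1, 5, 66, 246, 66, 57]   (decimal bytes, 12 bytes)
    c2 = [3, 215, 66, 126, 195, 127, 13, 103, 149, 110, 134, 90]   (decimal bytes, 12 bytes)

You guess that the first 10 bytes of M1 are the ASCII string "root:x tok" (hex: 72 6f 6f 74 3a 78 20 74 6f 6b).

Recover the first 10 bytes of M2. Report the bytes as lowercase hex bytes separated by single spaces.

First, c1 ⊕ c2 = (M1 ⊕ K) ⊕ (M2 ⊕ K) = M1 ⊕ M2, so the key drops out. Then M2 = (M1 ⊕ M2) ⊕ M1 over the first 10 bytes.
byte 0: (de ^ 03) ^ 72 = dd ^ 72 = af
byte 1: (21 ^ d7) ^ 6f = f6 ^ 6f = 99
byte 2: (63 ^ 42) ^ 6f = 21 ^ 6f = 4e
byte 3: (9c ^ 7e) ^ 74 = e2 ^ 74 = 96
byte 4: (3d ^ c3) ^ 3a = fe ^ 3a = c4
byte 5: (7c ^ 7f) ^ 78 = 03 ^ 78 = 7b
byte 6: (01 ^ 0d) ^ 20 = 0c ^ 20 = 2c
byte 7: (05 ^ 67) ^ 74 = 62 ^ 74 = 16
byte 8: (42 ^ 95) ^ 6f = d7 ^ 6f = b8
byte 9: (f6 ^ 6e) ^ 6b = 98 ^ 6b = f3

af 99 4e 96 c4 7b 2c 16 b8 f3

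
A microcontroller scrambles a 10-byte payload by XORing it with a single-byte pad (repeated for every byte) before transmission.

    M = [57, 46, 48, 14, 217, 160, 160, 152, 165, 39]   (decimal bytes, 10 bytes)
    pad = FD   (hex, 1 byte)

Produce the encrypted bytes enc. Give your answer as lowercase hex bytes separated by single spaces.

c4 d3 cd f3 24 5d 5d 65 58 da

The 1-byte key repeats, so the effective keystream is fd fd fd fd fd fd fd fd fd fd.
byte 0: 39 ^ fd = c4
byte 1: 2e ^ fd = d3
byte 2: 30 ^ fd = cd
byte 3: 0e ^ fd = f3
byte 4: d9 ^ fd = 24
byte 5: a0 ^ fd = 5d
byte 6: a0 ^ fd = 5d
byte 7: 98 ^ fd = 65
byte 8: a5 ^ fd = 58
byte 9: 27 ^ fd = da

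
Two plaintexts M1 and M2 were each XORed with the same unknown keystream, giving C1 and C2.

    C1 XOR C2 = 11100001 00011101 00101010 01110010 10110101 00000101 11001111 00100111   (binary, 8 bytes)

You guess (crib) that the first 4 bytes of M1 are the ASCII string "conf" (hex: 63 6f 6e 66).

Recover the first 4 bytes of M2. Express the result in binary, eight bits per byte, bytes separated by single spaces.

Since C1 ⊕ C2 = M1 ⊕ M2, XORing with the guessed M1 bytes yields the corresponding M2 bytes: M2 = (C1 ⊕ C2) ⊕ M1.
byte 0: e1 xor 63 = 82
byte 1: 1d xor 6f = 72
byte 2: 2a xor 6e = 44
byte 3: 72 xor 66 = 14

10000010 01110010 01000100 00010100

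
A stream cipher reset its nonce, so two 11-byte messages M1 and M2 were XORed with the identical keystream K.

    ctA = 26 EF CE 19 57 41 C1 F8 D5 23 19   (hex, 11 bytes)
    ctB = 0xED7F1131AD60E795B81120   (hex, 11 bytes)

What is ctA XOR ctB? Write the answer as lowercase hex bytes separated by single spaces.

ctA ⊕ ctB = (M1 ⊕ K) ⊕ (M2 ⊕ K) = M1 ⊕ M2 — the shared key cancels under XOR.
26 ^ ed = cb
ef ^ 7f = 90
ce ^ 11 = df
19 ^ 31 = 28
57 ^ ad = fa
41 ^ 60 = 21
c1 ^ e7 = 26
f8 ^ 95 = 6d
d5 ^ b8 = 6d
23 ^ 11 = 32
19 ^ 20 = 39

cb 90 df 28 fa 21 26 6d 6d 32 39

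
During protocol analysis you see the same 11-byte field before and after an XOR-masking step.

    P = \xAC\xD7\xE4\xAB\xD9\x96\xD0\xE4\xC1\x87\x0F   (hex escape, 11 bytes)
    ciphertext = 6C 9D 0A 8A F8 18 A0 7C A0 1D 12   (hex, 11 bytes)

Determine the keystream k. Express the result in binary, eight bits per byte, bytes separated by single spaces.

11000000 01001010 11101110 00100001 00100001 10001110 01110000 10011000 01100001 10011010 00011101

Since ciphertext = P ⊕ k, XORing both sides with P gives k = P ⊕ ciphertext.
172 XOR 108 = 192
215 XOR 157 =  74
228 XOR  10 = 238
171 XOR 138 =  33
217 XOR 248 =  33
150 XOR  24 = 142
208 XOR 160 = 112
228 XOR 124 = 152
193 XOR 160 =  97
135 XOR  29 = 154
 15 XOR  18 =  29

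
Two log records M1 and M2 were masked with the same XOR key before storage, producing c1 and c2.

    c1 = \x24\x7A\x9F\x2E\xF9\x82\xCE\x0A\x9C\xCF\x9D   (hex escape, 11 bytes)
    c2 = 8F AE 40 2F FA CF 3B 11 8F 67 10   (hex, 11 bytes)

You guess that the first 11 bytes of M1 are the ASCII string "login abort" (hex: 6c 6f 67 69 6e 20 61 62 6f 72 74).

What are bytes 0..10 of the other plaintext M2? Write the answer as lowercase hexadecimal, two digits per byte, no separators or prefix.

First, c1 ⊕ c2 = (M1 ⊕ K) ⊕ (M2 ⊕ K) = M1 ⊕ M2, so the key drops out. Then M2 = (M1 ⊕ M2) ⊕ M1 over the first 11 bytes.
byte 0: (24 XOR 8f) XOR 6c = ab XOR 6c = c7
byte 1: (7a XOR ae) XOR 6f = d4 XOR 6f = bb
byte 2: (9f XOR 40) XOR 67 = df XOR 67 = b8
byte 3: (2e XOR 2f) XOR 69 = 01 XOR 69 = 68
byte 4: (f9 XOR fa) XOR 6e = 03 XOR 6e = 6d
byte 5: (82 XOR cf) XOR 20 = 4d XOR 20 = 6d
byte 6: (ce XOR 3b) XOR 61 = f5 XOR 61 = 94
byte 7: (0a XOR 11) XOR 62 = 1b XOR 62 = 79
byte 8: (9c XOR 8f) XOR 6f = 13 XOR 6f = 7c
byte 9: (cf XOR 67) XOR 72 = a8 XOR 72 = da
byte 10: (9d XOR 10) XOR 74 = 8d XOR 74 = f9

c7bbb8686d6d94797cdaf9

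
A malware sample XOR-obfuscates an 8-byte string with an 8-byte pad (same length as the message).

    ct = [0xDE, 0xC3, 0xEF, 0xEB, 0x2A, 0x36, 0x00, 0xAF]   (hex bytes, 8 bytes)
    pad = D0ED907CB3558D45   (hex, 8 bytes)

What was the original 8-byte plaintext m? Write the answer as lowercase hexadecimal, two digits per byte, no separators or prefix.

XOR is its own inverse, so applying the key byte-wise gives the result directly.
222 xor 208 =  14
195 xor 237 =  46
239 xor 144 = 127
235 xor 124 = 151
 42 xor 179 = 153
 54 xor  85 =  99
  0 xor 141 = 141
175 xor  69 = 234

0e2e7f9799638dea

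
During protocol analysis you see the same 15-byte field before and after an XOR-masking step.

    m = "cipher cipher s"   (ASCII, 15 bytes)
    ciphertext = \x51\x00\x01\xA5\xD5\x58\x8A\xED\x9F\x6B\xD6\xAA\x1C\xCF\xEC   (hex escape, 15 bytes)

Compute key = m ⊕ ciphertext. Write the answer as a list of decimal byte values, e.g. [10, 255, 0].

[50, 105, 113, 205, 176, 42, 170, 142, 246, 27, 190, 207, 110, 239, 159]

Since ciphertext = m ⊕ key, XORing both sides with m gives key = m ⊕ ciphertext.
byte 0: 63 ⊕ 51 = 32
byte 1: 69 ⊕ 00 = 69
byte 2: 70 ⊕ 01 = 71
byte 3: 68 ⊕ a5 = cd
byte 4: 65 ⊕ d5 = b0
byte 5: 72 ⊕ 58 = 2a
byte 6: 20 ⊕ 8a = aa
byte 7: 63 ⊕ ed = 8e
byte 8: 69 ⊕ 9f = f6
byte 9: 70 ⊕ 6b = 1b
byte 10: 68 ⊕ d6 = be
byte 11: 65 ⊕ aa = cf
byte 12: 72 ⊕ 1c = 6e
byte 13: 20 ⊕ cf = ef
byte 14: 73 ⊕ ec = 9f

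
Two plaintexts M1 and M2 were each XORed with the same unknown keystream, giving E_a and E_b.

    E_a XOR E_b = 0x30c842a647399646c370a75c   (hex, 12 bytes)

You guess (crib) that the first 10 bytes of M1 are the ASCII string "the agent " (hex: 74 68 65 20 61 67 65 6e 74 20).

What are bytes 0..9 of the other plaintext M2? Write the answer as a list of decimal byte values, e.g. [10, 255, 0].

[68, 160, 39, 134, 38, 94, 243, 40, 183, 80]

Since E_a ⊕ E_b = M1 ⊕ M2, XORing with the guessed M1 bytes yields the corresponding M2 bytes: M2 = (E_a ⊕ E_b) ⊕ M1.
 48 XOR 116 =  68
200 XOR 104 = 160
 66 XOR 101 =  39
166 XOR  32 = 134
 71 XOR  97 =  38
 57 XOR 103 =  94
150 XOR 101 = 243
 70 XOR 110 =  40
195 XOR 116 = 183
112 XOR  32 =  80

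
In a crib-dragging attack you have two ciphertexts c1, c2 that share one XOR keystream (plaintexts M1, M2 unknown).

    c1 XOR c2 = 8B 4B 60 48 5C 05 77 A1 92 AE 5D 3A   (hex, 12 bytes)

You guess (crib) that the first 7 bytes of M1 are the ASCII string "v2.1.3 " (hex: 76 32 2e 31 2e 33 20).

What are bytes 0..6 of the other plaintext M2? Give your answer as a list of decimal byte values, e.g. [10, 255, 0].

Since c1 ⊕ c2 = M1 ⊕ M2, XORing with the guessed M1 bytes yields the corresponding M2 bytes: M2 = (c1 ⊕ c2) ⊕ M1.
8b ^ 76 = fd
4b ^ 32 = 79
60 ^ 2e = 4e
48 ^ 31 = 79
5c ^ 2e = 72
05 ^ 33 = 36
77 ^ 20 = 57

[253, 121, 78, 121, 114, 54, 87]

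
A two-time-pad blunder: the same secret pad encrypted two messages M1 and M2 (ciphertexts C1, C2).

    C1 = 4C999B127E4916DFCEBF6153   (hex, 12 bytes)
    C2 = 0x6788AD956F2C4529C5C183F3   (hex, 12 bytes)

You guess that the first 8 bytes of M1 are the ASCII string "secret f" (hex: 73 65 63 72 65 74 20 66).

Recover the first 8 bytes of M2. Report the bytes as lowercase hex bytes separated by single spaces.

First, C1 ⊕ C2 = (M1 ⊕ K) ⊕ (M2 ⊕ K) = M1 ⊕ M2, so the key drops out. Then M2 = (M1 ⊕ M2) ⊕ M1 over the first 8 bytes.
byte 0: (4c XOR 67) XOR 73 = 2b XOR 73 = 58
byte 1: (99 XOR 88) XOR 65 = 11 XOR 65 = 74
byte 2: (9b XOR ad) XOR 63 = 36 XOR 63 = 55
byte 3: (12 XOR 95) XOR 72 = 87 XOR 72 = f5
byte 4: (7e XOR 6f) XOR 65 = 11 XOR 65 = 74
byte 5: (49 XOR 2c) XOR 74 = 65 XOR 74 = 11
byte 6: (16 XOR 45) XOR 20 = 53 XOR 20 = 73
byte 7: (df XOR 29) XOR 66 = f6 XOR 66 = 90

58 74 55 f5 74 11 73 90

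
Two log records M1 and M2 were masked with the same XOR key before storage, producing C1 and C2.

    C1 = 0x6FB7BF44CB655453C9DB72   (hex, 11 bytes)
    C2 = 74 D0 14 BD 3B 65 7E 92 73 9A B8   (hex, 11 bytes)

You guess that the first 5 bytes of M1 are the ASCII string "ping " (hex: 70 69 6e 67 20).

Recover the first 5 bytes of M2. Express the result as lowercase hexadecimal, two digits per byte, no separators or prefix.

6b0ec59ed0

First, C1 ⊕ C2 = (M1 ⊕ K) ⊕ (M2 ⊕ K) = M1 ⊕ M2, so the key drops out. Then M2 = (M1 ⊕ M2) ⊕ M1 over the first 5 bytes.
byte 0: (6f XOR 74) XOR 70 = 1b XOR 70 = 6b
byte 1: (b7 XOR d0) XOR 69 = 67 XOR 69 = 0e
byte 2: (bf XOR 14) XOR 6e = ab XOR 6e = c5
byte 3: (44 XOR bd) XOR 67 = f9 XOR 67 = 9e
byte 4: (cb XOR 3b) XOR 20 = f0 XOR 20 = d0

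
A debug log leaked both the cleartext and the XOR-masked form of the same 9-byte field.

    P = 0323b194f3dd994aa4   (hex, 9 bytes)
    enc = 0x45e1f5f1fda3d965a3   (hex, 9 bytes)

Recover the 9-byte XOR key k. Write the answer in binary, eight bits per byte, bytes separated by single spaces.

Since enc = P ⊕ k, XORing both sides with P gives k = P ⊕ enc.
00000011 ^ 01000101 = 01000110
00100011 ^ 11100001 = 11000010
10110001 ^ 11110101 = 01000100
10010100 ^ 11110001 = 01100101
11110011 ^ 11111101 = 00001110
11011101 ^ 10100011 = 01111110
10011001 ^ 11011001 = 01000000
01001010 ^ 01100101 = 00101111
10100100 ^ 10100011 = 00000111

01000110 11000010 01000100 01100101 00001110 01111110 01000000 00101111 00000111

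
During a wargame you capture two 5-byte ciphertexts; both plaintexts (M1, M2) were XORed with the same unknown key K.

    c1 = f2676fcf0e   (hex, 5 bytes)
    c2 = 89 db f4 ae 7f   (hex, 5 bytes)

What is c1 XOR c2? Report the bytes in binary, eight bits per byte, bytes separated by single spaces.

c1 ⊕ c2 = (M1 ⊕ K) ⊕ (M2 ⊕ K) = M1 ⊕ M2 — the shared key cancels under XOR.
byte 0: f2 XOR 89 = 7b
byte 1: 67 XOR db = bc
byte 2: 6f XOR f4 = 9b
byte 3: cf XOR ae = 61
byte 4: 0e XOR 7f = 71

01111011 10111100 10011011 01100001 01110001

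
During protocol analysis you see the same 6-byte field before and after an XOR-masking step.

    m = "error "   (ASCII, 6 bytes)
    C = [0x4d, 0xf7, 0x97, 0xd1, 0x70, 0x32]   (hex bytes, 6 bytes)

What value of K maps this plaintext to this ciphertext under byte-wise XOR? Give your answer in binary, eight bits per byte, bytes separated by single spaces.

00101000 10000101 11100101 10111110 00000010 00010010

Since C = m ⊕ K, XORing both sides with m gives K = m ⊕ C.
65 ^ 4d = 28
72 ^ f7 = 85
72 ^ 97 = e5
6f ^ d1 = be
72 ^ 70 = 02
20 ^ 32 = 12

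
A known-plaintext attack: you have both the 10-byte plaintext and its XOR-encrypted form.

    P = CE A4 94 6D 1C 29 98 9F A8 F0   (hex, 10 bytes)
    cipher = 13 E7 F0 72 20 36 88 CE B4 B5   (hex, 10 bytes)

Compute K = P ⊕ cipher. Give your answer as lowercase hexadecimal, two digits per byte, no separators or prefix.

dd43641f3c1f10511c45

Since cipher = P ⊕ K, XORing both sides with P gives K = P ⊕ cipher.
ce xor 13 = dd
a4 xor e7 = 43
94 xor f0 = 64
6d xor 72 = 1f
1c xor 20 = 3c
29 xor 36 = 1f
98 xor 88 = 10
9f xor ce = 51
a8 xor b4 = 1c
f0 xor b5 = 45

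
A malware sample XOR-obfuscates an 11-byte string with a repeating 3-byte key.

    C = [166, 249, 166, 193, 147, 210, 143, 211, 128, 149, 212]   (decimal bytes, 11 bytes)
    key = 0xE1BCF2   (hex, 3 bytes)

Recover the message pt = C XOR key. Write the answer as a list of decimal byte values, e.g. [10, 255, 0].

The 3-byte key repeats, so the effective keystream is e1 bc f2 e1 bc f2 e1 bc f2 e1 bc.
byte 0: a6 xor e1 = 47
byte 1: f9 xor bc = 45
byte 2: a6 xor f2 = 54
byte 3: c1 xor e1 = 20
byte 4: 93 xor bc = 2f
byte 5: d2 xor f2 = 20
byte 6: 8f xor e1 = 6e
byte 7: d3 xor bc = 6f
byte 8: 80 xor f2 = 72
byte 9: 95 xor e1 = 74
byte 10: d4 xor bc = 68

[71, 69, 84, 32, 47, 32, 110, 111, 114, 116, 104]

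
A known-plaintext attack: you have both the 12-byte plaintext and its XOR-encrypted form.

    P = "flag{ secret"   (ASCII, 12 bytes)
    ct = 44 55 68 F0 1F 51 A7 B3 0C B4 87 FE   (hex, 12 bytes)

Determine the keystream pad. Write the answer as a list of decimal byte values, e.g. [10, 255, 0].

[34, 57, 9, 151, 100, 113, 212, 214, 111, 198, 226, 138]

Since ct = P ⊕ pad, XORing both sides with P gives pad = P ⊕ ct.
66 XOR 44 = 22
6c XOR 55 = 39
61 XOR 68 = 09
67 XOR f0 = 97
7b XOR 1f = 64
20 XOR 51 = 71
73 XOR a7 = d4
65 XOR b3 = d6
63 XOR 0c = 6f
72 XOR b4 = c6
65 XOR 87 = e2
74 XOR fe = 8a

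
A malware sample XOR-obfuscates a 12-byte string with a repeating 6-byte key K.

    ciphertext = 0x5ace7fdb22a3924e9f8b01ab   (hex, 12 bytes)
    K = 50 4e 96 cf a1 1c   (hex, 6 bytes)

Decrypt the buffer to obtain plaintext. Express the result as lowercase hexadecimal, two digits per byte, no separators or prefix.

0a80e91483bfc2000944a0b7

The 6-byte key repeats, so the effective keystream is 50 4e 96 cf a1 1c 50 4e 96 cf a1 1c.
byte 0: 01011010 ^ 01010000 = 00001010
byte 1: 11001110 ^ 01001110 = 10000000
byte 2: 01111111 ^ 10010110 = 11101001
byte 3: 11011011 ^ 11001111 = 00010100
byte 4: 00100010 ^ 10100001 = 10000011
byte 5: 10100011 ^ 00011100 = 10111111
byte 6: 10010010 ^ 01010000 = 11000010
byte 7: 01001110 ^ 01001110 = 00000000
byte 8: 10011111 ^ 10010110 = 00001001
byte 9: 10001011 ^ 11001111 = 01000100
byte 10: 00000001 ^ 10100001 = 10100000
byte 11: 10101011 ^ 00011100 = 10110111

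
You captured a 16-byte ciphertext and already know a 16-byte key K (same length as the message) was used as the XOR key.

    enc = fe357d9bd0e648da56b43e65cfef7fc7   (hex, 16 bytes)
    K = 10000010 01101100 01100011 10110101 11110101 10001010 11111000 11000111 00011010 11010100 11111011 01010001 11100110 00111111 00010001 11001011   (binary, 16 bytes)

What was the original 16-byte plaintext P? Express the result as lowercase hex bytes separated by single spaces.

fe ⊕ 82 = 7c
35 ⊕ 6c = 59
7d ⊕ 63 = 1e
9b ⊕ b5 = 2e
d0 ⊕ f5 = 25
e6 ⊕ 8a = 6c
48 ⊕ f8 = b0
da ⊕ c7 = 1d
56 ⊕ 1a = 4c
b4 ⊕ d4 = 60
3e ⊕ fb = c5
65 ⊕ 51 = 34
cf ⊕ e6 = 29
ef ⊕ 3f = d0
7f ⊕ 11 = 6e
c7 ⊕ cb = 0c

7c 59 1e 2e 25 6c b0 1d 4c 60 c5 34 29 d0 6e 0c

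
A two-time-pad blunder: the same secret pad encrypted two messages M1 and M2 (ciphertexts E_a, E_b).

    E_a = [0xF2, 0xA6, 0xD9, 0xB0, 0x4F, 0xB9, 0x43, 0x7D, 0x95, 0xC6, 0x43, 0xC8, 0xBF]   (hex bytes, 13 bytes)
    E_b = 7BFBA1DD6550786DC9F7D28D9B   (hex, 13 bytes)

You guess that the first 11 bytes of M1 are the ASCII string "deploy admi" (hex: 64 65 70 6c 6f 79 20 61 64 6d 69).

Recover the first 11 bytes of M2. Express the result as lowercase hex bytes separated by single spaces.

ed 38 08 01 45 90 1b 71 38 5c f8

First, E_a ⊕ E_b = (M1 ⊕ K) ⊕ (M2 ⊕ K) = M1 ⊕ M2, so the key drops out. Then M2 = (M1 ⊕ M2) ⊕ M1 over the first 11 bytes.
byte 0: (f2 XOR 7b) XOR 64 = 89 XOR 64 = ed
byte 1: (a6 XOR fb) XOR 65 = 5d XOR 65 = 38
byte 2: (d9 XOR a1) XOR 70 = 78 XOR 70 = 08
byte 3: (b0 XOR dd) XOR 6c = 6d XOR 6c = 01
byte 4: (4f XOR 65) XOR 6f = 2a XOR 6f = 45
byte 5: (b9 XOR 50) XOR 79 = e9 XOR 79 = 90
byte 6: (43 XOR 78) XOR 20 = 3b XOR 20 = 1b
byte 7: (7d XOR 6d) XOR 61 = 10 XOR 61 = 71
byte 8: (95 XOR c9) XOR 64 = 5c XOR 64 = 38
byte 9: (c6 XOR f7) XOR 6d = 31 XOR 6d = 5c
byte 10: (43 XOR d2) XOR 69 = 91 XOR 69 = f8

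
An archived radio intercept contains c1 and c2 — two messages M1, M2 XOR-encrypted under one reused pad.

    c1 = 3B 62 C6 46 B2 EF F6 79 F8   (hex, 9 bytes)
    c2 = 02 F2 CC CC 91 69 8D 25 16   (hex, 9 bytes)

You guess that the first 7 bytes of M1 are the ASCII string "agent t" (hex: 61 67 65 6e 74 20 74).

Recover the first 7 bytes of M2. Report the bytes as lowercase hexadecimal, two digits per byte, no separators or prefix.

First, c1 ⊕ c2 = (M1 ⊕ K) ⊕ (M2 ⊕ K) = M1 ⊕ M2, so the key drops out. Then M2 = (M1 ⊕ M2) ⊕ M1 over the first 7 bytes.
byte 0: (3b xor 02) xor 61 = 39 xor 61 = 58
byte 1: (62 xor f2) xor 67 = 90 xor 67 = f7
byte 2: (c6 xor cc) xor 65 = 0a xor 65 = 6f
byte 3: (46 xor cc) xor 6e = 8a xor 6e = e4
byte 4: (b2 xor 91) xor 74 = 23 xor 74 = 57
byte 5: (ef xor 69) xor 20 = 86 xor 20 = a6
byte 6: (f6 xor 8d) xor 74 = 7b xor 74 = 0f

58f76fe457a60f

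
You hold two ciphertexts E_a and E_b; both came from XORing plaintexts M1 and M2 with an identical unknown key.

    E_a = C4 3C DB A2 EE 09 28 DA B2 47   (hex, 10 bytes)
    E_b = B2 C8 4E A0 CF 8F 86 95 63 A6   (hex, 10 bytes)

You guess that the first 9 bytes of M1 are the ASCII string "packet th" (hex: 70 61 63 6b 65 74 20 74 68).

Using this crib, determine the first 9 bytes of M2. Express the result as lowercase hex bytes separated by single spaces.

06 95 f6 69 44 f2 8e 3b b9

First, E_a ⊕ E_b = (M1 ⊕ K) ⊕ (M2 ⊕ K) = M1 ⊕ M2, so the key drops out. Then M2 = (M1 ⊕ M2) ⊕ M1 over the first 9 bytes.
byte 0: (c4 ⊕ b2) ⊕ 70 = 76 ⊕ 70 = 06
byte 1: (3c ⊕ c8) ⊕ 61 = f4 ⊕ 61 = 95
byte 2: (db ⊕ 4e) ⊕ 63 = 95 ⊕ 63 = f6
byte 3: (a2 ⊕ a0) ⊕ 6b = 02 ⊕ 6b = 69
byte 4: (ee ⊕ cf) ⊕ 65 = 21 ⊕ 65 = 44
byte 5: (09 ⊕ 8f) ⊕ 74 = 86 ⊕ 74 = f2
byte 6: (28 ⊕ 86) ⊕ 20 = ae ⊕ 20 = 8e
byte 7: (da ⊕ 95) ⊕ 74 = 4f ⊕ 74 = 3b
byte 8: (b2 ⊕ 63) ⊕ 68 = d1 ⊕ 68 = b9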